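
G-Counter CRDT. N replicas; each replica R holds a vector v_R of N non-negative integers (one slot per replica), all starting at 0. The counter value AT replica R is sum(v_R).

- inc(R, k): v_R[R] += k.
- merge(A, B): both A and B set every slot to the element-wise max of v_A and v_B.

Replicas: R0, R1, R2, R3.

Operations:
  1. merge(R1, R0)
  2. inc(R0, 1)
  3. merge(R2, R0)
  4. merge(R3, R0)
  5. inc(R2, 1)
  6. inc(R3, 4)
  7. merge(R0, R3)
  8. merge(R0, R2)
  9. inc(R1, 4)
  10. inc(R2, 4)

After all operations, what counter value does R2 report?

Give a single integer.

Answer: 10

Derivation:
Op 1: merge R1<->R0 -> R1=(0,0,0,0) R0=(0,0,0,0)
Op 2: inc R0 by 1 -> R0=(1,0,0,0) value=1
Op 3: merge R2<->R0 -> R2=(1,0,0,0) R0=(1,0,0,0)
Op 4: merge R3<->R0 -> R3=(1,0,0,0) R0=(1,0,0,0)
Op 5: inc R2 by 1 -> R2=(1,0,1,0) value=2
Op 6: inc R3 by 4 -> R3=(1,0,0,4) value=5
Op 7: merge R0<->R3 -> R0=(1,0,0,4) R3=(1,0,0,4)
Op 8: merge R0<->R2 -> R0=(1,0,1,4) R2=(1,0,1,4)
Op 9: inc R1 by 4 -> R1=(0,4,0,0) value=4
Op 10: inc R2 by 4 -> R2=(1,0,5,4) value=10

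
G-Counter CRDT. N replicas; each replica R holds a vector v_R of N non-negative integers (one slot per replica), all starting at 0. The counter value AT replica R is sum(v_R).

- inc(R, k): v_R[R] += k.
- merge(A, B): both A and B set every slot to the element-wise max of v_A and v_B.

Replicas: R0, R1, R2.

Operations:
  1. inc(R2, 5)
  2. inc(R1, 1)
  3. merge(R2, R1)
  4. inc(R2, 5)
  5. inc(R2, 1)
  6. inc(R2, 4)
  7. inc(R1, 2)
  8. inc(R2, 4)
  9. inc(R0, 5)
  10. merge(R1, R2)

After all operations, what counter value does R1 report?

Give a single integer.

Answer: 22

Derivation:
Op 1: inc R2 by 5 -> R2=(0,0,5) value=5
Op 2: inc R1 by 1 -> R1=(0,1,0) value=1
Op 3: merge R2<->R1 -> R2=(0,1,5) R1=(0,1,5)
Op 4: inc R2 by 5 -> R2=(0,1,10) value=11
Op 5: inc R2 by 1 -> R2=(0,1,11) value=12
Op 6: inc R2 by 4 -> R2=(0,1,15) value=16
Op 7: inc R1 by 2 -> R1=(0,3,5) value=8
Op 8: inc R2 by 4 -> R2=(0,1,19) value=20
Op 9: inc R0 by 5 -> R0=(5,0,0) value=5
Op 10: merge R1<->R2 -> R1=(0,3,19) R2=(0,3,19)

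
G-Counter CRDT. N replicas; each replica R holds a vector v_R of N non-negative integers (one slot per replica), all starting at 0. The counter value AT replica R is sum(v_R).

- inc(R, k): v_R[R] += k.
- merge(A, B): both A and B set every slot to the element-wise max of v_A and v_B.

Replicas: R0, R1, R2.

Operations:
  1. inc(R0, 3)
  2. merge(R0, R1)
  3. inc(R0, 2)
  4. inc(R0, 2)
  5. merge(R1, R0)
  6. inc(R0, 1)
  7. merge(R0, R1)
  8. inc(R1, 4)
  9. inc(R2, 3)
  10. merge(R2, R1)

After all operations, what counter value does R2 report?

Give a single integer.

Op 1: inc R0 by 3 -> R0=(3,0,0) value=3
Op 2: merge R0<->R1 -> R0=(3,0,0) R1=(3,0,0)
Op 3: inc R0 by 2 -> R0=(5,0,0) value=5
Op 4: inc R0 by 2 -> R0=(7,0,0) value=7
Op 5: merge R1<->R0 -> R1=(7,0,0) R0=(7,0,0)
Op 6: inc R0 by 1 -> R0=(8,0,0) value=8
Op 7: merge R0<->R1 -> R0=(8,0,0) R1=(8,0,0)
Op 8: inc R1 by 4 -> R1=(8,4,0) value=12
Op 9: inc R2 by 3 -> R2=(0,0,3) value=3
Op 10: merge R2<->R1 -> R2=(8,4,3) R1=(8,4,3)

Answer: 15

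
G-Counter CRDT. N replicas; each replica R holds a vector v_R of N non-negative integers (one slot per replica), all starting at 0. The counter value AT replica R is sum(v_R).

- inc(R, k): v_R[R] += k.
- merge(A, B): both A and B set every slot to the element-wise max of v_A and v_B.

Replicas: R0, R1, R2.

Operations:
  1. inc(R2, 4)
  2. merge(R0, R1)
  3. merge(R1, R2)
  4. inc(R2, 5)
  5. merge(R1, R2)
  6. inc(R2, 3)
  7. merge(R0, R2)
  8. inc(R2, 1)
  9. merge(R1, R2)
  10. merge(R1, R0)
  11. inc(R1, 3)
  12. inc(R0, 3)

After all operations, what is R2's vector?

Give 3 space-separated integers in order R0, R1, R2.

Answer: 0 0 13

Derivation:
Op 1: inc R2 by 4 -> R2=(0,0,4) value=4
Op 2: merge R0<->R1 -> R0=(0,0,0) R1=(0,0,0)
Op 3: merge R1<->R2 -> R1=(0,0,4) R2=(0,0,4)
Op 4: inc R2 by 5 -> R2=(0,0,9) value=9
Op 5: merge R1<->R2 -> R1=(0,0,9) R2=(0,0,9)
Op 6: inc R2 by 3 -> R2=(0,0,12) value=12
Op 7: merge R0<->R2 -> R0=(0,0,12) R2=(0,0,12)
Op 8: inc R2 by 1 -> R2=(0,0,13) value=13
Op 9: merge R1<->R2 -> R1=(0,0,13) R2=(0,0,13)
Op 10: merge R1<->R0 -> R1=(0,0,13) R0=(0,0,13)
Op 11: inc R1 by 3 -> R1=(0,3,13) value=16
Op 12: inc R0 by 3 -> R0=(3,0,13) value=16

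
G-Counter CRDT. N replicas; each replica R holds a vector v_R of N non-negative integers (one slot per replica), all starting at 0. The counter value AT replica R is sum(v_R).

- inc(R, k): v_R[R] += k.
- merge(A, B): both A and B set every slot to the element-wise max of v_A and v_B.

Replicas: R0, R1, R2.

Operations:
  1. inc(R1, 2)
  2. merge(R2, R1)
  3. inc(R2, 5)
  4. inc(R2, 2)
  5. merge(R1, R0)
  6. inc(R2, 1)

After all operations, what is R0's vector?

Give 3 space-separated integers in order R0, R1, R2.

Answer: 0 2 0

Derivation:
Op 1: inc R1 by 2 -> R1=(0,2,0) value=2
Op 2: merge R2<->R1 -> R2=(0,2,0) R1=(0,2,0)
Op 3: inc R2 by 5 -> R2=(0,2,5) value=7
Op 4: inc R2 by 2 -> R2=(0,2,7) value=9
Op 5: merge R1<->R0 -> R1=(0,2,0) R0=(0,2,0)
Op 6: inc R2 by 1 -> R2=(0,2,8) value=10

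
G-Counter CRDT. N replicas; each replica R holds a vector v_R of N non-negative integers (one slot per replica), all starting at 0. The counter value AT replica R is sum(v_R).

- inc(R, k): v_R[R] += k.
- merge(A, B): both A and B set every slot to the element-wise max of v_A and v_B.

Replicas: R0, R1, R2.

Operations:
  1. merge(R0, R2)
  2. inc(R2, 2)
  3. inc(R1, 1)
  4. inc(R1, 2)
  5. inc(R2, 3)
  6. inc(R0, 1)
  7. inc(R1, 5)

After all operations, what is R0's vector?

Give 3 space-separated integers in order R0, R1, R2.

Answer: 1 0 0

Derivation:
Op 1: merge R0<->R2 -> R0=(0,0,0) R2=(0,0,0)
Op 2: inc R2 by 2 -> R2=(0,0,2) value=2
Op 3: inc R1 by 1 -> R1=(0,1,0) value=1
Op 4: inc R1 by 2 -> R1=(0,3,0) value=3
Op 5: inc R2 by 3 -> R2=(0,0,5) value=5
Op 6: inc R0 by 1 -> R0=(1,0,0) value=1
Op 7: inc R1 by 5 -> R1=(0,8,0) value=8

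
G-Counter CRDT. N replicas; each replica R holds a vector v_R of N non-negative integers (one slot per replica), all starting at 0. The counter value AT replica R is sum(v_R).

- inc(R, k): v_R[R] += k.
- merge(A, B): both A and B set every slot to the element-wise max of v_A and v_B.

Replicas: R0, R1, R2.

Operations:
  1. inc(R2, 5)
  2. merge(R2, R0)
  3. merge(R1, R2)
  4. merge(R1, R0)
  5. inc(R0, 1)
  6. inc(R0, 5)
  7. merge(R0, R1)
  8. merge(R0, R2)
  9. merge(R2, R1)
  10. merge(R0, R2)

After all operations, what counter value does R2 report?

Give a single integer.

Op 1: inc R2 by 5 -> R2=(0,0,5) value=5
Op 2: merge R2<->R0 -> R2=(0,0,5) R0=(0,0,5)
Op 3: merge R1<->R2 -> R1=(0,0,5) R2=(0,0,5)
Op 4: merge R1<->R0 -> R1=(0,0,5) R0=(0,0,5)
Op 5: inc R0 by 1 -> R0=(1,0,5) value=6
Op 6: inc R0 by 5 -> R0=(6,0,5) value=11
Op 7: merge R0<->R1 -> R0=(6,0,5) R1=(6,0,5)
Op 8: merge R0<->R2 -> R0=(6,0,5) R2=(6,0,5)
Op 9: merge R2<->R1 -> R2=(6,0,5) R1=(6,0,5)
Op 10: merge R0<->R2 -> R0=(6,0,5) R2=(6,0,5)

Answer: 11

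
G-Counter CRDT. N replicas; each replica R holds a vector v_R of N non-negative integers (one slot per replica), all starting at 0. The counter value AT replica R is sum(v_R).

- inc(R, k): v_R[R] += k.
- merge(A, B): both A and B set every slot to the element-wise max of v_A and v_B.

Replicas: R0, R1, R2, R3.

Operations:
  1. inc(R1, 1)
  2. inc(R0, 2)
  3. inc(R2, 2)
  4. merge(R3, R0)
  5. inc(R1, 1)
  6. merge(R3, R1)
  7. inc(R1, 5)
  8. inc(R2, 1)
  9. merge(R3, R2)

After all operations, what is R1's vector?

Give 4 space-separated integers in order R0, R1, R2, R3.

Op 1: inc R1 by 1 -> R1=(0,1,0,0) value=1
Op 2: inc R0 by 2 -> R0=(2,0,0,0) value=2
Op 3: inc R2 by 2 -> R2=(0,0,2,0) value=2
Op 4: merge R3<->R0 -> R3=(2,0,0,0) R0=(2,0,0,0)
Op 5: inc R1 by 1 -> R1=(0,2,0,0) value=2
Op 6: merge R3<->R1 -> R3=(2,2,0,0) R1=(2,2,0,0)
Op 7: inc R1 by 5 -> R1=(2,7,0,0) value=9
Op 8: inc R2 by 1 -> R2=(0,0,3,0) value=3
Op 9: merge R3<->R2 -> R3=(2,2,3,0) R2=(2,2,3,0)

Answer: 2 7 0 0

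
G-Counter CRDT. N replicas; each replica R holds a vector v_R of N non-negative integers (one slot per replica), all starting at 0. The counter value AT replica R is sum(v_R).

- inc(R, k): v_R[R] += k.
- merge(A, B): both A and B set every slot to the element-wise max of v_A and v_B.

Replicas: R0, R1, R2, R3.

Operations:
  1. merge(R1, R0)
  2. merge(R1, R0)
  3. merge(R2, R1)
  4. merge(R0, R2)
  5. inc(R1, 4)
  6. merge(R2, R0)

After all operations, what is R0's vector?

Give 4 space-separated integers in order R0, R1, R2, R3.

Answer: 0 0 0 0

Derivation:
Op 1: merge R1<->R0 -> R1=(0,0,0,0) R0=(0,0,0,0)
Op 2: merge R1<->R0 -> R1=(0,0,0,0) R0=(0,0,0,0)
Op 3: merge R2<->R1 -> R2=(0,0,0,0) R1=(0,0,0,0)
Op 4: merge R0<->R2 -> R0=(0,0,0,0) R2=(0,0,0,0)
Op 5: inc R1 by 4 -> R1=(0,4,0,0) value=4
Op 6: merge R2<->R0 -> R2=(0,0,0,0) R0=(0,0,0,0)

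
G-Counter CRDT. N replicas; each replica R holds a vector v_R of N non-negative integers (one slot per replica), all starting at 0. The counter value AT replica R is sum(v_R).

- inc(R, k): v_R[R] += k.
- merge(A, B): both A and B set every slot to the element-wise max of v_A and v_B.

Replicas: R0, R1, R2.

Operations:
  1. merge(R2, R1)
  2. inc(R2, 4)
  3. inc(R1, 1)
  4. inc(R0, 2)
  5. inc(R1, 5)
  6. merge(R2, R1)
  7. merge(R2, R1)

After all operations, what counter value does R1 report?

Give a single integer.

Op 1: merge R2<->R1 -> R2=(0,0,0) R1=(0,0,0)
Op 2: inc R2 by 4 -> R2=(0,0,4) value=4
Op 3: inc R1 by 1 -> R1=(0,1,0) value=1
Op 4: inc R0 by 2 -> R0=(2,0,0) value=2
Op 5: inc R1 by 5 -> R1=(0,6,0) value=6
Op 6: merge R2<->R1 -> R2=(0,6,4) R1=(0,6,4)
Op 7: merge R2<->R1 -> R2=(0,6,4) R1=(0,6,4)

Answer: 10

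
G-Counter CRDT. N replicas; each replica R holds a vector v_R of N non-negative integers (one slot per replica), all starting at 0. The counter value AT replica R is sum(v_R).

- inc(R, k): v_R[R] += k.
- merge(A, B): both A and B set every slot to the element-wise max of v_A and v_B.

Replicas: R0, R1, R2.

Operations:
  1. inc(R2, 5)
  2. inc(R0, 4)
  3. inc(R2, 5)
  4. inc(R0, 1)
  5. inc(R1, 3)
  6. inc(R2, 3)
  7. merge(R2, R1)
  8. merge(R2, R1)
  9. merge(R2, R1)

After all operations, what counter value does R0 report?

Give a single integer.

Op 1: inc R2 by 5 -> R2=(0,0,5) value=5
Op 2: inc R0 by 4 -> R0=(4,0,0) value=4
Op 3: inc R2 by 5 -> R2=(0,0,10) value=10
Op 4: inc R0 by 1 -> R0=(5,0,0) value=5
Op 5: inc R1 by 3 -> R1=(0,3,0) value=3
Op 6: inc R2 by 3 -> R2=(0,0,13) value=13
Op 7: merge R2<->R1 -> R2=(0,3,13) R1=(0,3,13)
Op 8: merge R2<->R1 -> R2=(0,3,13) R1=(0,3,13)
Op 9: merge R2<->R1 -> R2=(0,3,13) R1=(0,3,13)

Answer: 5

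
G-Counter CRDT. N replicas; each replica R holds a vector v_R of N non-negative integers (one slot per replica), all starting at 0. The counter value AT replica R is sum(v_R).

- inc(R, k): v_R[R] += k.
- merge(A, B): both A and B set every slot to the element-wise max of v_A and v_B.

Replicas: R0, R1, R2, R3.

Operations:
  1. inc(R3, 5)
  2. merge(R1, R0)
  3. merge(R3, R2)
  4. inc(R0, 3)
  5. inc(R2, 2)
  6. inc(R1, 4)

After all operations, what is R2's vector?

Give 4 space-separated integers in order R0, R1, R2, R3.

Answer: 0 0 2 5

Derivation:
Op 1: inc R3 by 5 -> R3=(0,0,0,5) value=5
Op 2: merge R1<->R0 -> R1=(0,0,0,0) R0=(0,0,0,0)
Op 3: merge R3<->R2 -> R3=(0,0,0,5) R2=(0,0,0,5)
Op 4: inc R0 by 3 -> R0=(3,0,0,0) value=3
Op 5: inc R2 by 2 -> R2=(0,0,2,5) value=7
Op 6: inc R1 by 4 -> R1=(0,4,0,0) value=4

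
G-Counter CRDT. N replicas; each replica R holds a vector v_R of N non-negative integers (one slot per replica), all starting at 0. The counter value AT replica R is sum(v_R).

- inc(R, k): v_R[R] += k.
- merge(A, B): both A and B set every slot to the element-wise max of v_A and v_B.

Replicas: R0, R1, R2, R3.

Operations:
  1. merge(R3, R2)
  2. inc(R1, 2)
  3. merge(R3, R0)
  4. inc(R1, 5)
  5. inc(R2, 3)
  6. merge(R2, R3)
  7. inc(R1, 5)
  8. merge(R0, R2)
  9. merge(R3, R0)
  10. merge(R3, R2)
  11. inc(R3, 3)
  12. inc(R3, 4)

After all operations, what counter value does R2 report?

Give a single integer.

Answer: 3

Derivation:
Op 1: merge R3<->R2 -> R3=(0,0,0,0) R2=(0,0,0,0)
Op 2: inc R1 by 2 -> R1=(0,2,0,0) value=2
Op 3: merge R3<->R0 -> R3=(0,0,0,0) R0=(0,0,0,0)
Op 4: inc R1 by 5 -> R1=(0,7,0,0) value=7
Op 5: inc R2 by 3 -> R2=(0,0,3,0) value=3
Op 6: merge R2<->R3 -> R2=(0,0,3,0) R3=(0,0,3,0)
Op 7: inc R1 by 5 -> R1=(0,12,0,0) value=12
Op 8: merge R0<->R2 -> R0=(0,0,3,0) R2=(0,0,3,0)
Op 9: merge R3<->R0 -> R3=(0,0,3,0) R0=(0,0,3,0)
Op 10: merge R3<->R2 -> R3=(0,0,3,0) R2=(0,0,3,0)
Op 11: inc R3 by 3 -> R3=(0,0,3,3) value=6
Op 12: inc R3 by 4 -> R3=(0,0,3,7) value=10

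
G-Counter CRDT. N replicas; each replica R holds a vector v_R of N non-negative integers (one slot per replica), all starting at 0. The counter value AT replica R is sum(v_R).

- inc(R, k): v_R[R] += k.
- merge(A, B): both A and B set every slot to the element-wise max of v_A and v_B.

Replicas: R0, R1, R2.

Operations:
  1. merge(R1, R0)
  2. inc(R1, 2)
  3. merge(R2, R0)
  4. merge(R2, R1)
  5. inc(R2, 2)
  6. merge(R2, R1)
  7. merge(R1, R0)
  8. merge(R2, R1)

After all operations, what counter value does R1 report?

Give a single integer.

Op 1: merge R1<->R0 -> R1=(0,0,0) R0=(0,0,0)
Op 2: inc R1 by 2 -> R1=(0,2,0) value=2
Op 3: merge R2<->R0 -> R2=(0,0,0) R0=(0,0,0)
Op 4: merge R2<->R1 -> R2=(0,2,0) R1=(0,2,0)
Op 5: inc R2 by 2 -> R2=(0,2,2) value=4
Op 6: merge R2<->R1 -> R2=(0,2,2) R1=(0,2,2)
Op 7: merge R1<->R0 -> R1=(0,2,2) R0=(0,2,2)
Op 8: merge R2<->R1 -> R2=(0,2,2) R1=(0,2,2)

Answer: 4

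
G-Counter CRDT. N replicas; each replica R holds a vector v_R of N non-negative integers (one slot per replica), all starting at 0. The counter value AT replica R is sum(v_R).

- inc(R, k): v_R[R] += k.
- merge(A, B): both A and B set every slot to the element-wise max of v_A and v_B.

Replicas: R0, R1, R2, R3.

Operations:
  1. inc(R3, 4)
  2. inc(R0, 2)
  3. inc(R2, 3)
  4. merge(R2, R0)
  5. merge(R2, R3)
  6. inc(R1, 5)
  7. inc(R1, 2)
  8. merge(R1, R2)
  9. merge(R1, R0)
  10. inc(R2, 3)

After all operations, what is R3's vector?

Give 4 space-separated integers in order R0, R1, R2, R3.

Op 1: inc R3 by 4 -> R3=(0,0,0,4) value=4
Op 2: inc R0 by 2 -> R0=(2,0,0,0) value=2
Op 3: inc R2 by 3 -> R2=(0,0,3,0) value=3
Op 4: merge R2<->R0 -> R2=(2,0,3,0) R0=(2,0,3,0)
Op 5: merge R2<->R3 -> R2=(2,0,3,4) R3=(2,0,3,4)
Op 6: inc R1 by 5 -> R1=(0,5,0,0) value=5
Op 7: inc R1 by 2 -> R1=(0,7,0,0) value=7
Op 8: merge R1<->R2 -> R1=(2,7,3,4) R2=(2,7,3,4)
Op 9: merge R1<->R0 -> R1=(2,7,3,4) R0=(2,7,3,4)
Op 10: inc R2 by 3 -> R2=(2,7,6,4) value=19

Answer: 2 0 3 4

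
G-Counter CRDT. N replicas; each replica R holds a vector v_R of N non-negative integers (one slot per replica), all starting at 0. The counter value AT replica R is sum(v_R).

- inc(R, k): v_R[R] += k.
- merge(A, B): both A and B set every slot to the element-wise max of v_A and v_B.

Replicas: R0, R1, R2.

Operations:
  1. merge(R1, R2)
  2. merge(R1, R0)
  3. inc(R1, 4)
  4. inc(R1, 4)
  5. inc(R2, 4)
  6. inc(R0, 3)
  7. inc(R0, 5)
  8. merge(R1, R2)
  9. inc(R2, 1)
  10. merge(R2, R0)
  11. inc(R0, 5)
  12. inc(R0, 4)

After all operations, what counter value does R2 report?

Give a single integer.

Op 1: merge R1<->R2 -> R1=(0,0,0) R2=(0,0,0)
Op 2: merge R1<->R0 -> R1=(0,0,0) R0=(0,0,0)
Op 3: inc R1 by 4 -> R1=(0,4,0) value=4
Op 4: inc R1 by 4 -> R1=(0,8,0) value=8
Op 5: inc R2 by 4 -> R2=(0,0,4) value=4
Op 6: inc R0 by 3 -> R0=(3,0,0) value=3
Op 7: inc R0 by 5 -> R0=(8,0,0) value=8
Op 8: merge R1<->R2 -> R1=(0,8,4) R2=(0,8,4)
Op 9: inc R2 by 1 -> R2=(0,8,5) value=13
Op 10: merge R2<->R0 -> R2=(8,8,5) R0=(8,8,5)
Op 11: inc R0 by 5 -> R0=(13,8,5) value=26
Op 12: inc R0 by 4 -> R0=(17,8,5) value=30

Answer: 21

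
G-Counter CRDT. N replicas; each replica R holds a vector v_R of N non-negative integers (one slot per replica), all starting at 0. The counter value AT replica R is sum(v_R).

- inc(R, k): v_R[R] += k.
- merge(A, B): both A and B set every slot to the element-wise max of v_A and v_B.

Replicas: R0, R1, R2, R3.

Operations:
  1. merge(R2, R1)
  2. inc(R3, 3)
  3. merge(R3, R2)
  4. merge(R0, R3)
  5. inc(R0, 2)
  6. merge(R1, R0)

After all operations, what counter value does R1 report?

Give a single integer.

Answer: 5

Derivation:
Op 1: merge R2<->R1 -> R2=(0,0,0,0) R1=(0,0,0,0)
Op 2: inc R3 by 3 -> R3=(0,0,0,3) value=3
Op 3: merge R3<->R2 -> R3=(0,0,0,3) R2=(0,0,0,3)
Op 4: merge R0<->R3 -> R0=(0,0,0,3) R3=(0,0,0,3)
Op 5: inc R0 by 2 -> R0=(2,0,0,3) value=5
Op 6: merge R1<->R0 -> R1=(2,0,0,3) R0=(2,0,0,3)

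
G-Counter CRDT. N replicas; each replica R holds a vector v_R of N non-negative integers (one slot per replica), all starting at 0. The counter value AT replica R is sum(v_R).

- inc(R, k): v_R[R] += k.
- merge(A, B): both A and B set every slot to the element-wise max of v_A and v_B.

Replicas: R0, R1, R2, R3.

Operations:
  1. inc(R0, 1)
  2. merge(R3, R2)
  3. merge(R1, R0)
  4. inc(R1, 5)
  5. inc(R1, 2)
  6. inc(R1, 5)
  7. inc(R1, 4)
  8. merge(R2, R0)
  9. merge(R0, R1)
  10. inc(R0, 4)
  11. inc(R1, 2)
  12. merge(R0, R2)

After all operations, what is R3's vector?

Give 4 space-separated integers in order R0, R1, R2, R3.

Op 1: inc R0 by 1 -> R0=(1,0,0,0) value=1
Op 2: merge R3<->R2 -> R3=(0,0,0,0) R2=(0,0,0,0)
Op 3: merge R1<->R0 -> R1=(1,0,0,0) R0=(1,0,0,0)
Op 4: inc R1 by 5 -> R1=(1,5,0,0) value=6
Op 5: inc R1 by 2 -> R1=(1,7,0,0) value=8
Op 6: inc R1 by 5 -> R1=(1,12,0,0) value=13
Op 7: inc R1 by 4 -> R1=(1,16,0,0) value=17
Op 8: merge R2<->R0 -> R2=(1,0,0,0) R0=(1,0,0,0)
Op 9: merge R0<->R1 -> R0=(1,16,0,0) R1=(1,16,0,0)
Op 10: inc R0 by 4 -> R0=(5,16,0,0) value=21
Op 11: inc R1 by 2 -> R1=(1,18,0,0) value=19
Op 12: merge R0<->R2 -> R0=(5,16,0,0) R2=(5,16,0,0)

Answer: 0 0 0 0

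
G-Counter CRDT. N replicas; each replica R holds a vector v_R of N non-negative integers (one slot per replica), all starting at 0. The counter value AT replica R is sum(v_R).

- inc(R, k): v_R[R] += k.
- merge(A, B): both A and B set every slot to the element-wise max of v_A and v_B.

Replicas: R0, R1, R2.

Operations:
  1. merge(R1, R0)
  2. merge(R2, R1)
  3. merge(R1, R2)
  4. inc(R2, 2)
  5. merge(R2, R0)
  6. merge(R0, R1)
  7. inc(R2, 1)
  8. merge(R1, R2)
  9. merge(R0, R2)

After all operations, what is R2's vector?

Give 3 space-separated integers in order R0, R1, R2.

Op 1: merge R1<->R0 -> R1=(0,0,0) R0=(0,0,0)
Op 2: merge R2<->R1 -> R2=(0,0,0) R1=(0,0,0)
Op 3: merge R1<->R2 -> R1=(0,0,0) R2=(0,0,0)
Op 4: inc R2 by 2 -> R2=(0,0,2) value=2
Op 5: merge R2<->R0 -> R2=(0,0,2) R0=(0,0,2)
Op 6: merge R0<->R1 -> R0=(0,0,2) R1=(0,0,2)
Op 7: inc R2 by 1 -> R2=(0,0,3) value=3
Op 8: merge R1<->R2 -> R1=(0,0,3) R2=(0,0,3)
Op 9: merge R0<->R2 -> R0=(0,0,3) R2=(0,0,3)

Answer: 0 0 3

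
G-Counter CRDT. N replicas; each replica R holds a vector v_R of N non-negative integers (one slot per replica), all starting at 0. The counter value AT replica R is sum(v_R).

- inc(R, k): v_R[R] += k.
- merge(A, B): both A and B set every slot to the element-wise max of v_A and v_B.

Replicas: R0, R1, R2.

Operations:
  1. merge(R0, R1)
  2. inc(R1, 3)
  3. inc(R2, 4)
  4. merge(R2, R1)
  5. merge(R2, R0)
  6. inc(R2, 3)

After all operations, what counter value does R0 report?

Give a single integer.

Answer: 7

Derivation:
Op 1: merge R0<->R1 -> R0=(0,0,0) R1=(0,0,0)
Op 2: inc R1 by 3 -> R1=(0,3,0) value=3
Op 3: inc R2 by 4 -> R2=(0,0,4) value=4
Op 4: merge R2<->R1 -> R2=(0,3,4) R1=(0,3,4)
Op 5: merge R2<->R0 -> R2=(0,3,4) R0=(0,3,4)
Op 6: inc R2 by 3 -> R2=(0,3,7) value=10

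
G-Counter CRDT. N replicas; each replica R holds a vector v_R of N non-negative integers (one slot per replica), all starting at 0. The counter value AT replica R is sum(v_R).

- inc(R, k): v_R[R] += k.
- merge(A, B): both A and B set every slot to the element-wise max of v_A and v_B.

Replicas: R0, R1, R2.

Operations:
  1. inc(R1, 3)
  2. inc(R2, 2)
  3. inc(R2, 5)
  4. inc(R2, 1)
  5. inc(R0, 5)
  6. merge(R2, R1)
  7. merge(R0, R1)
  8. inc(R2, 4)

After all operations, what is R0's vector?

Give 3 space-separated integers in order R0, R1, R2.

Answer: 5 3 8

Derivation:
Op 1: inc R1 by 3 -> R1=(0,3,0) value=3
Op 2: inc R2 by 2 -> R2=(0,0,2) value=2
Op 3: inc R2 by 5 -> R2=(0,0,7) value=7
Op 4: inc R2 by 1 -> R2=(0,0,8) value=8
Op 5: inc R0 by 5 -> R0=(5,0,0) value=5
Op 6: merge R2<->R1 -> R2=(0,3,8) R1=(0,3,8)
Op 7: merge R0<->R1 -> R0=(5,3,8) R1=(5,3,8)
Op 8: inc R2 by 4 -> R2=(0,3,12) value=15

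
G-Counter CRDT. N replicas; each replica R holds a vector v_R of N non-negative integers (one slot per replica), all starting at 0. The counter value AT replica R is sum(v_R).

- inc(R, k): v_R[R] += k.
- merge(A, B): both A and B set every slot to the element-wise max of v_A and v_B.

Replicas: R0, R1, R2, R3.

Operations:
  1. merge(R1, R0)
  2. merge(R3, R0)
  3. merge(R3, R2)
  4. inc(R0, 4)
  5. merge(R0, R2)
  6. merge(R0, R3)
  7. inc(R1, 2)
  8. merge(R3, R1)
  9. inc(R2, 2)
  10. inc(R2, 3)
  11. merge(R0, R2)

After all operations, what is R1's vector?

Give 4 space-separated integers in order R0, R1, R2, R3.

Answer: 4 2 0 0

Derivation:
Op 1: merge R1<->R0 -> R1=(0,0,0,0) R0=(0,0,0,0)
Op 2: merge R3<->R0 -> R3=(0,0,0,0) R0=(0,0,0,0)
Op 3: merge R3<->R2 -> R3=(0,0,0,0) R2=(0,0,0,0)
Op 4: inc R0 by 4 -> R0=(4,0,0,0) value=4
Op 5: merge R0<->R2 -> R0=(4,0,0,0) R2=(4,0,0,0)
Op 6: merge R0<->R3 -> R0=(4,0,0,0) R3=(4,0,0,0)
Op 7: inc R1 by 2 -> R1=(0,2,0,0) value=2
Op 8: merge R3<->R1 -> R3=(4,2,0,0) R1=(4,2,0,0)
Op 9: inc R2 by 2 -> R2=(4,0,2,0) value=6
Op 10: inc R2 by 3 -> R2=(4,0,5,0) value=9
Op 11: merge R0<->R2 -> R0=(4,0,5,0) R2=(4,0,5,0)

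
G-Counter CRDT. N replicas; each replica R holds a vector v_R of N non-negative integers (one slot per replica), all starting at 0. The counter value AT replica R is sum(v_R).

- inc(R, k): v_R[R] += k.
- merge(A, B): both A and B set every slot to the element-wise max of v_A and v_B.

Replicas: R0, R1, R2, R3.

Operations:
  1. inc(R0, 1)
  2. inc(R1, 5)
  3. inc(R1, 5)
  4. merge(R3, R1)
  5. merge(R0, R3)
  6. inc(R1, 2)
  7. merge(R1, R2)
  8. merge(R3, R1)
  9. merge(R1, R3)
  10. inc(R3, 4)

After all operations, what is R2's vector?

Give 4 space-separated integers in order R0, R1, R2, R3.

Op 1: inc R0 by 1 -> R0=(1,0,0,0) value=1
Op 2: inc R1 by 5 -> R1=(0,5,0,0) value=5
Op 3: inc R1 by 5 -> R1=(0,10,0,0) value=10
Op 4: merge R3<->R1 -> R3=(0,10,0,0) R1=(0,10,0,0)
Op 5: merge R0<->R3 -> R0=(1,10,0,0) R3=(1,10,0,0)
Op 6: inc R1 by 2 -> R1=(0,12,0,0) value=12
Op 7: merge R1<->R2 -> R1=(0,12,0,0) R2=(0,12,0,0)
Op 8: merge R3<->R1 -> R3=(1,12,0,0) R1=(1,12,0,0)
Op 9: merge R1<->R3 -> R1=(1,12,0,0) R3=(1,12,0,0)
Op 10: inc R3 by 4 -> R3=(1,12,0,4) value=17

Answer: 0 12 0 0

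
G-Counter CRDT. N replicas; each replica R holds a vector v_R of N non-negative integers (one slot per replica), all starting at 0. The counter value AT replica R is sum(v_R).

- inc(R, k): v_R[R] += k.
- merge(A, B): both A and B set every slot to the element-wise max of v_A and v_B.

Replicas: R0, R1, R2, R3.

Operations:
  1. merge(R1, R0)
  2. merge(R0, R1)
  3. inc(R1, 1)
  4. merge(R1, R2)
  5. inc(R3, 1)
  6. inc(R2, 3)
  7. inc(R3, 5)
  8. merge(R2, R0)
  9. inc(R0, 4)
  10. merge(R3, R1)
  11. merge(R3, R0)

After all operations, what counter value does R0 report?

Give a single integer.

Op 1: merge R1<->R0 -> R1=(0,0,0,0) R0=(0,0,0,0)
Op 2: merge R0<->R1 -> R0=(0,0,0,0) R1=(0,0,0,0)
Op 3: inc R1 by 1 -> R1=(0,1,0,0) value=1
Op 4: merge R1<->R2 -> R1=(0,1,0,0) R2=(0,1,0,0)
Op 5: inc R3 by 1 -> R3=(0,0,0,1) value=1
Op 6: inc R2 by 3 -> R2=(0,1,3,0) value=4
Op 7: inc R3 by 5 -> R3=(0,0,0,6) value=6
Op 8: merge R2<->R0 -> R2=(0,1,3,0) R0=(0,1,3,0)
Op 9: inc R0 by 4 -> R0=(4,1,3,0) value=8
Op 10: merge R3<->R1 -> R3=(0,1,0,6) R1=(0,1,0,6)
Op 11: merge R3<->R0 -> R3=(4,1,3,6) R0=(4,1,3,6)

Answer: 14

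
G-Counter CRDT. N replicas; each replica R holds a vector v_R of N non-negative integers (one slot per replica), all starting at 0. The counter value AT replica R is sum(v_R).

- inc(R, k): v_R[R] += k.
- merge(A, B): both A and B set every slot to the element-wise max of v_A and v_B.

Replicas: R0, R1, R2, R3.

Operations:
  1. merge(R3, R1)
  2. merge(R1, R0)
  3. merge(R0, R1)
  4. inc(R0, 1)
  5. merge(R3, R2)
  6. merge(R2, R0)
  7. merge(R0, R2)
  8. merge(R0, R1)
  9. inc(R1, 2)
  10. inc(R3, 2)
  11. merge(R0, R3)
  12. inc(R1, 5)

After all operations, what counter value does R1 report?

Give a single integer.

Answer: 8

Derivation:
Op 1: merge R3<->R1 -> R3=(0,0,0,0) R1=(0,0,0,0)
Op 2: merge R1<->R0 -> R1=(0,0,0,0) R0=(0,0,0,0)
Op 3: merge R0<->R1 -> R0=(0,0,0,0) R1=(0,0,0,0)
Op 4: inc R0 by 1 -> R0=(1,0,0,0) value=1
Op 5: merge R3<->R2 -> R3=(0,0,0,0) R2=(0,0,0,0)
Op 6: merge R2<->R0 -> R2=(1,0,0,0) R0=(1,0,0,0)
Op 7: merge R0<->R2 -> R0=(1,0,0,0) R2=(1,0,0,0)
Op 8: merge R0<->R1 -> R0=(1,0,0,0) R1=(1,0,0,0)
Op 9: inc R1 by 2 -> R1=(1,2,0,0) value=3
Op 10: inc R3 by 2 -> R3=(0,0,0,2) value=2
Op 11: merge R0<->R3 -> R0=(1,0,0,2) R3=(1,0,0,2)
Op 12: inc R1 by 5 -> R1=(1,7,0,0) value=8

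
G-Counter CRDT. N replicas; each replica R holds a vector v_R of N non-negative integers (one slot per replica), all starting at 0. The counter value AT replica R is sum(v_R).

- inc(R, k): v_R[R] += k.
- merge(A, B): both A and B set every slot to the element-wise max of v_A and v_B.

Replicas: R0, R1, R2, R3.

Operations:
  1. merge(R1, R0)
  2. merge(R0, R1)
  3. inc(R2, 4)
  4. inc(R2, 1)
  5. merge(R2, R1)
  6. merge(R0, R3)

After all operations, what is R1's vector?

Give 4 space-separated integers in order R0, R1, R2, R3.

Answer: 0 0 5 0

Derivation:
Op 1: merge R1<->R0 -> R1=(0,0,0,0) R0=(0,0,0,0)
Op 2: merge R0<->R1 -> R0=(0,0,0,0) R1=(0,0,0,0)
Op 3: inc R2 by 4 -> R2=(0,0,4,0) value=4
Op 4: inc R2 by 1 -> R2=(0,0,5,0) value=5
Op 5: merge R2<->R1 -> R2=(0,0,5,0) R1=(0,0,5,0)
Op 6: merge R0<->R3 -> R0=(0,0,0,0) R3=(0,0,0,0)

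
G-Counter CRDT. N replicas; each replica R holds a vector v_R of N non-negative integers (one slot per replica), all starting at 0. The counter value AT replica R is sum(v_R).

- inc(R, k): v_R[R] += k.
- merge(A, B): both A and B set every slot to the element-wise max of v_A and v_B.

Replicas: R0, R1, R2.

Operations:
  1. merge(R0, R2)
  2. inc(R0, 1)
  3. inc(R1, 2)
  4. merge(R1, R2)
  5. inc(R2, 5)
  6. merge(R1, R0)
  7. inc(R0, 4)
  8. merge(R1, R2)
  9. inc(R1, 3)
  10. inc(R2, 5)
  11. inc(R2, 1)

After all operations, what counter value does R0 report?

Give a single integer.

Answer: 7

Derivation:
Op 1: merge R0<->R2 -> R0=(0,0,0) R2=(0,0,0)
Op 2: inc R0 by 1 -> R0=(1,0,0) value=1
Op 3: inc R1 by 2 -> R1=(0,2,0) value=2
Op 4: merge R1<->R2 -> R1=(0,2,0) R2=(0,2,0)
Op 5: inc R2 by 5 -> R2=(0,2,5) value=7
Op 6: merge R1<->R0 -> R1=(1,2,0) R0=(1,2,0)
Op 7: inc R0 by 4 -> R0=(5,2,0) value=7
Op 8: merge R1<->R2 -> R1=(1,2,5) R2=(1,2,5)
Op 9: inc R1 by 3 -> R1=(1,5,5) value=11
Op 10: inc R2 by 5 -> R2=(1,2,10) value=13
Op 11: inc R2 by 1 -> R2=(1,2,11) value=14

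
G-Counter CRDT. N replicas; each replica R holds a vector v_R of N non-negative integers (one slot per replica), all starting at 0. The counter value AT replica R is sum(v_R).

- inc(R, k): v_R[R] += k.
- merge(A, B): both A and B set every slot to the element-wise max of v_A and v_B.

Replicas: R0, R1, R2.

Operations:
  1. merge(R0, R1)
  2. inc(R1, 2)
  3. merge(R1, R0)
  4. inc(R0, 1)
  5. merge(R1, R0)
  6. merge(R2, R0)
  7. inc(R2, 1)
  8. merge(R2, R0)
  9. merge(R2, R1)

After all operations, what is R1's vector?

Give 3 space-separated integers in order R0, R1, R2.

Op 1: merge R0<->R1 -> R0=(0,0,0) R1=(0,0,0)
Op 2: inc R1 by 2 -> R1=(0,2,0) value=2
Op 3: merge R1<->R0 -> R1=(0,2,0) R0=(0,2,0)
Op 4: inc R0 by 1 -> R0=(1,2,0) value=3
Op 5: merge R1<->R0 -> R1=(1,2,0) R0=(1,2,0)
Op 6: merge R2<->R0 -> R2=(1,2,0) R0=(1,2,0)
Op 7: inc R2 by 1 -> R2=(1,2,1) value=4
Op 8: merge R2<->R0 -> R2=(1,2,1) R0=(1,2,1)
Op 9: merge R2<->R1 -> R2=(1,2,1) R1=(1,2,1)

Answer: 1 2 1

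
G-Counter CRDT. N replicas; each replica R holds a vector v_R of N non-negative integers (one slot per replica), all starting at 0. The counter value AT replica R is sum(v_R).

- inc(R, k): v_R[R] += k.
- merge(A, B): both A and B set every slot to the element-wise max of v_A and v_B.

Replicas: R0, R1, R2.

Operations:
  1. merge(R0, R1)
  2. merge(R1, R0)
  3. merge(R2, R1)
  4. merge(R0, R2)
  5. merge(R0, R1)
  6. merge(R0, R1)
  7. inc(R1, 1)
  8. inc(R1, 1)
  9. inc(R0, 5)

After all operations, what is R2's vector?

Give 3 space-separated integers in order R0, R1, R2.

Answer: 0 0 0

Derivation:
Op 1: merge R0<->R1 -> R0=(0,0,0) R1=(0,0,0)
Op 2: merge R1<->R0 -> R1=(0,0,0) R0=(0,0,0)
Op 3: merge R2<->R1 -> R2=(0,0,0) R1=(0,0,0)
Op 4: merge R0<->R2 -> R0=(0,0,0) R2=(0,0,0)
Op 5: merge R0<->R1 -> R0=(0,0,0) R1=(0,0,0)
Op 6: merge R0<->R1 -> R0=(0,0,0) R1=(0,0,0)
Op 7: inc R1 by 1 -> R1=(0,1,0) value=1
Op 8: inc R1 by 1 -> R1=(0,2,0) value=2
Op 9: inc R0 by 5 -> R0=(5,0,0) value=5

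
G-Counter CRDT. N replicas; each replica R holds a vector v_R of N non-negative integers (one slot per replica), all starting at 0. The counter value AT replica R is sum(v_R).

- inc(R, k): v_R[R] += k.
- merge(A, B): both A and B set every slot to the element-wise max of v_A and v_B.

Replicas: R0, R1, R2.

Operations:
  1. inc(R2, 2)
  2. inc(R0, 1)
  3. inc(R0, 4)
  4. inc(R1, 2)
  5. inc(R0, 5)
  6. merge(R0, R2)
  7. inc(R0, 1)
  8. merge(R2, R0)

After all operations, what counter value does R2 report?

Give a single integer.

Op 1: inc R2 by 2 -> R2=(0,0,2) value=2
Op 2: inc R0 by 1 -> R0=(1,0,0) value=1
Op 3: inc R0 by 4 -> R0=(5,0,0) value=5
Op 4: inc R1 by 2 -> R1=(0,2,0) value=2
Op 5: inc R0 by 5 -> R0=(10,0,0) value=10
Op 6: merge R0<->R2 -> R0=(10,0,2) R2=(10,0,2)
Op 7: inc R0 by 1 -> R0=(11,0,2) value=13
Op 8: merge R2<->R0 -> R2=(11,0,2) R0=(11,0,2)

Answer: 13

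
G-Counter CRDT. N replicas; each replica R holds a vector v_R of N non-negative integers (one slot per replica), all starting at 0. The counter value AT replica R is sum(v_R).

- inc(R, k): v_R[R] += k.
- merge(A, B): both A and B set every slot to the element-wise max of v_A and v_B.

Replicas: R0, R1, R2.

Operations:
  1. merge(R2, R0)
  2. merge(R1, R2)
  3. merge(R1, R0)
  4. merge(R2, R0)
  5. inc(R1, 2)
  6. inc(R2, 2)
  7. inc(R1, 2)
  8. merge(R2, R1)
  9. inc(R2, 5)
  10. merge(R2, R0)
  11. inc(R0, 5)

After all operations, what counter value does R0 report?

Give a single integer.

Answer: 16

Derivation:
Op 1: merge R2<->R0 -> R2=(0,0,0) R0=(0,0,0)
Op 2: merge R1<->R2 -> R1=(0,0,0) R2=(0,0,0)
Op 3: merge R1<->R0 -> R1=(0,0,0) R0=(0,0,0)
Op 4: merge R2<->R0 -> R2=(0,0,0) R0=(0,0,0)
Op 5: inc R1 by 2 -> R1=(0,2,0) value=2
Op 6: inc R2 by 2 -> R2=(0,0,2) value=2
Op 7: inc R1 by 2 -> R1=(0,4,0) value=4
Op 8: merge R2<->R1 -> R2=(0,4,2) R1=(0,4,2)
Op 9: inc R2 by 5 -> R2=(0,4,7) value=11
Op 10: merge R2<->R0 -> R2=(0,4,7) R0=(0,4,7)
Op 11: inc R0 by 5 -> R0=(5,4,7) value=16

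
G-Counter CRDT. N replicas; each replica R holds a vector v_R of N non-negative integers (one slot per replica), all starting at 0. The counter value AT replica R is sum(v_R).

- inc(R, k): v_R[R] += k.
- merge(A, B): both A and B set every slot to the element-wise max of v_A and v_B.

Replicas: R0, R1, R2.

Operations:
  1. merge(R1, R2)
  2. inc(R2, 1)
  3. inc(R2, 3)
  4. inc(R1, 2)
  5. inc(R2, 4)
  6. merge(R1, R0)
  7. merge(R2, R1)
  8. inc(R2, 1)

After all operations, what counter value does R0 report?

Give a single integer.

Answer: 2

Derivation:
Op 1: merge R1<->R2 -> R1=(0,0,0) R2=(0,0,0)
Op 2: inc R2 by 1 -> R2=(0,0,1) value=1
Op 3: inc R2 by 3 -> R2=(0,0,4) value=4
Op 4: inc R1 by 2 -> R1=(0,2,0) value=2
Op 5: inc R2 by 4 -> R2=(0,0,8) value=8
Op 6: merge R1<->R0 -> R1=(0,2,0) R0=(0,2,0)
Op 7: merge R2<->R1 -> R2=(0,2,8) R1=(0,2,8)
Op 8: inc R2 by 1 -> R2=(0,2,9) value=11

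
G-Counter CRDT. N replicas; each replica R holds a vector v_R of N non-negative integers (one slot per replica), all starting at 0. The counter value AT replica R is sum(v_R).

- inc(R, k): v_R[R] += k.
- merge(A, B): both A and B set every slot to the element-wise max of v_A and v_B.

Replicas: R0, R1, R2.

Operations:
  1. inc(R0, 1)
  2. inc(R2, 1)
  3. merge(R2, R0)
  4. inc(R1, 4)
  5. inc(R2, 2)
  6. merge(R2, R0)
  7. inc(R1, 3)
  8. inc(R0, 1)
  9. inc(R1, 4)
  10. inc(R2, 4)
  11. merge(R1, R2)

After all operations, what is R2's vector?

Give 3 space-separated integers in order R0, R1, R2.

Op 1: inc R0 by 1 -> R0=(1,0,0) value=1
Op 2: inc R2 by 1 -> R2=(0,0,1) value=1
Op 3: merge R2<->R0 -> R2=(1,0,1) R0=(1,0,1)
Op 4: inc R1 by 4 -> R1=(0,4,0) value=4
Op 5: inc R2 by 2 -> R2=(1,0,3) value=4
Op 6: merge R2<->R0 -> R2=(1,0,3) R0=(1,0,3)
Op 7: inc R1 by 3 -> R1=(0,7,0) value=7
Op 8: inc R0 by 1 -> R0=(2,0,3) value=5
Op 9: inc R1 by 4 -> R1=(0,11,0) value=11
Op 10: inc R2 by 4 -> R2=(1,0,7) value=8
Op 11: merge R1<->R2 -> R1=(1,11,7) R2=(1,11,7)

Answer: 1 11 7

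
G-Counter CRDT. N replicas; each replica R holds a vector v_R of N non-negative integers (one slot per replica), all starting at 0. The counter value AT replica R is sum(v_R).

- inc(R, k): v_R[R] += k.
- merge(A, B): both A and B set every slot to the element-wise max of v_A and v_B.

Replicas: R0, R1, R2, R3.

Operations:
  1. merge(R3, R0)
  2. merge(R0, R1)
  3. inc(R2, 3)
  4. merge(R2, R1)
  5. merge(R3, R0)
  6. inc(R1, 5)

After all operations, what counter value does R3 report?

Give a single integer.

Op 1: merge R3<->R0 -> R3=(0,0,0,0) R0=(0,0,0,0)
Op 2: merge R0<->R1 -> R0=(0,0,0,0) R1=(0,0,0,0)
Op 3: inc R2 by 3 -> R2=(0,0,3,0) value=3
Op 4: merge R2<->R1 -> R2=(0,0,3,0) R1=(0,0,3,0)
Op 5: merge R3<->R0 -> R3=(0,0,0,0) R0=(0,0,0,0)
Op 6: inc R1 by 5 -> R1=(0,5,3,0) value=8

Answer: 0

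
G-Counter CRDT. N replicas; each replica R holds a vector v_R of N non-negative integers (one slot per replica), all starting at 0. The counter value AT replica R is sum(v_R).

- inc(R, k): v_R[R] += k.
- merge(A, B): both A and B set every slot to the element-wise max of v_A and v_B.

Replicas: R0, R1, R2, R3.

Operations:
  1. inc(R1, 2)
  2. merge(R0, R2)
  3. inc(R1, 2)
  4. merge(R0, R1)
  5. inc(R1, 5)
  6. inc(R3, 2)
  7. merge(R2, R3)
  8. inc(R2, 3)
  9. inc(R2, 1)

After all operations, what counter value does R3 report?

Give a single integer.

Answer: 2

Derivation:
Op 1: inc R1 by 2 -> R1=(0,2,0,0) value=2
Op 2: merge R0<->R2 -> R0=(0,0,0,0) R2=(0,0,0,0)
Op 3: inc R1 by 2 -> R1=(0,4,0,0) value=4
Op 4: merge R0<->R1 -> R0=(0,4,0,0) R1=(0,4,0,0)
Op 5: inc R1 by 5 -> R1=(0,9,0,0) value=9
Op 6: inc R3 by 2 -> R3=(0,0,0,2) value=2
Op 7: merge R2<->R3 -> R2=(0,0,0,2) R3=(0,0,0,2)
Op 8: inc R2 by 3 -> R2=(0,0,3,2) value=5
Op 9: inc R2 by 1 -> R2=(0,0,4,2) value=6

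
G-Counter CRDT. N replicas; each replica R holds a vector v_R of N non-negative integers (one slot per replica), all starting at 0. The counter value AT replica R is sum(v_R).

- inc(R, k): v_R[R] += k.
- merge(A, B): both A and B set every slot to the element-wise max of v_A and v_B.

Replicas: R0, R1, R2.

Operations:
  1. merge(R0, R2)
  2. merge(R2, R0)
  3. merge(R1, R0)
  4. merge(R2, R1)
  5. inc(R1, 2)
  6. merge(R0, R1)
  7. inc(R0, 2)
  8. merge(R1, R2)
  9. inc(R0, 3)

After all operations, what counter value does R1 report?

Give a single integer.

Answer: 2

Derivation:
Op 1: merge R0<->R2 -> R0=(0,0,0) R2=(0,0,0)
Op 2: merge R2<->R0 -> R2=(0,0,0) R0=(0,0,0)
Op 3: merge R1<->R0 -> R1=(0,0,0) R0=(0,0,0)
Op 4: merge R2<->R1 -> R2=(0,0,0) R1=(0,0,0)
Op 5: inc R1 by 2 -> R1=(0,2,0) value=2
Op 6: merge R0<->R1 -> R0=(0,2,0) R1=(0,2,0)
Op 7: inc R0 by 2 -> R0=(2,2,0) value=4
Op 8: merge R1<->R2 -> R1=(0,2,0) R2=(0,2,0)
Op 9: inc R0 by 3 -> R0=(5,2,0) value=7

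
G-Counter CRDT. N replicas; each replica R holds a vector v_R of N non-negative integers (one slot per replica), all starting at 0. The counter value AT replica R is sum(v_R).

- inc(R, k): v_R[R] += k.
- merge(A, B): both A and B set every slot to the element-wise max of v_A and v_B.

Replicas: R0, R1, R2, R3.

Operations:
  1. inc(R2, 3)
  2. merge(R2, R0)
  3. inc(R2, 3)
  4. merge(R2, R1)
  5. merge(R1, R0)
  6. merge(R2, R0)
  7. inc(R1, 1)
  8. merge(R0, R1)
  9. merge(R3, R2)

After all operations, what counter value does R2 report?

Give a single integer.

Answer: 6

Derivation:
Op 1: inc R2 by 3 -> R2=(0,0,3,0) value=3
Op 2: merge R2<->R0 -> R2=(0,0,3,0) R0=(0,0,3,0)
Op 3: inc R2 by 3 -> R2=(0,0,6,0) value=6
Op 4: merge R2<->R1 -> R2=(0,0,6,0) R1=(0,0,6,0)
Op 5: merge R1<->R0 -> R1=(0,0,6,0) R0=(0,0,6,0)
Op 6: merge R2<->R0 -> R2=(0,0,6,0) R0=(0,0,6,0)
Op 7: inc R1 by 1 -> R1=(0,1,6,0) value=7
Op 8: merge R0<->R1 -> R0=(0,1,6,0) R1=(0,1,6,0)
Op 9: merge R3<->R2 -> R3=(0,0,6,0) R2=(0,0,6,0)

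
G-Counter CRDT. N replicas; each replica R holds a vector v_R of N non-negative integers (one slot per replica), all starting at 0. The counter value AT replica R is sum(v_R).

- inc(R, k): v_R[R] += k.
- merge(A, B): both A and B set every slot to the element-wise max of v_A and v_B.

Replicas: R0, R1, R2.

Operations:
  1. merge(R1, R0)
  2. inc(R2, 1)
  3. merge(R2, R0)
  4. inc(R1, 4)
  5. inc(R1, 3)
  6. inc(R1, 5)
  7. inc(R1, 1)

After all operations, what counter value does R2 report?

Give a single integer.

Op 1: merge R1<->R0 -> R1=(0,0,0) R0=(0,0,0)
Op 2: inc R2 by 1 -> R2=(0,0,1) value=1
Op 3: merge R2<->R0 -> R2=(0,0,1) R0=(0,0,1)
Op 4: inc R1 by 4 -> R1=(0,4,0) value=4
Op 5: inc R1 by 3 -> R1=(0,7,0) value=7
Op 6: inc R1 by 5 -> R1=(0,12,0) value=12
Op 7: inc R1 by 1 -> R1=(0,13,0) value=13

Answer: 1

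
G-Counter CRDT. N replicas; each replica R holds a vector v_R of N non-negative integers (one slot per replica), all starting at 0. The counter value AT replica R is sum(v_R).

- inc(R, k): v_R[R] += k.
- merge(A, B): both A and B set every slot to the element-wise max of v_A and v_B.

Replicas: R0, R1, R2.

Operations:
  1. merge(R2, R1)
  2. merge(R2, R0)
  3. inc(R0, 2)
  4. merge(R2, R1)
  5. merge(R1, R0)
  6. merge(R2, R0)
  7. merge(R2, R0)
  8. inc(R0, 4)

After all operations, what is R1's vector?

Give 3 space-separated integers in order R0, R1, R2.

Answer: 2 0 0

Derivation:
Op 1: merge R2<->R1 -> R2=(0,0,0) R1=(0,0,0)
Op 2: merge R2<->R0 -> R2=(0,0,0) R0=(0,0,0)
Op 3: inc R0 by 2 -> R0=(2,0,0) value=2
Op 4: merge R2<->R1 -> R2=(0,0,0) R1=(0,0,0)
Op 5: merge R1<->R0 -> R1=(2,0,0) R0=(2,0,0)
Op 6: merge R2<->R0 -> R2=(2,0,0) R0=(2,0,0)
Op 7: merge R2<->R0 -> R2=(2,0,0) R0=(2,0,0)
Op 8: inc R0 by 4 -> R0=(6,0,0) value=6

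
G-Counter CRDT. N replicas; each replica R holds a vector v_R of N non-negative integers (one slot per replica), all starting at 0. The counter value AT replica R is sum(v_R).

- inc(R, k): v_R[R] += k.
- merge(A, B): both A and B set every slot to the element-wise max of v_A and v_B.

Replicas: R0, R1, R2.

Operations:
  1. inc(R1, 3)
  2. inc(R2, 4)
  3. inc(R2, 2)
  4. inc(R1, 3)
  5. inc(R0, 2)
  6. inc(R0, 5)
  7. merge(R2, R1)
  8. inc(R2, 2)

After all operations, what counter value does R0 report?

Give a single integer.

Op 1: inc R1 by 3 -> R1=(0,3,0) value=3
Op 2: inc R2 by 4 -> R2=(0,0,4) value=4
Op 3: inc R2 by 2 -> R2=(0,0,6) value=6
Op 4: inc R1 by 3 -> R1=(0,6,0) value=6
Op 5: inc R0 by 2 -> R0=(2,0,0) value=2
Op 6: inc R0 by 5 -> R0=(7,0,0) value=7
Op 7: merge R2<->R1 -> R2=(0,6,6) R1=(0,6,6)
Op 8: inc R2 by 2 -> R2=(0,6,8) value=14

Answer: 7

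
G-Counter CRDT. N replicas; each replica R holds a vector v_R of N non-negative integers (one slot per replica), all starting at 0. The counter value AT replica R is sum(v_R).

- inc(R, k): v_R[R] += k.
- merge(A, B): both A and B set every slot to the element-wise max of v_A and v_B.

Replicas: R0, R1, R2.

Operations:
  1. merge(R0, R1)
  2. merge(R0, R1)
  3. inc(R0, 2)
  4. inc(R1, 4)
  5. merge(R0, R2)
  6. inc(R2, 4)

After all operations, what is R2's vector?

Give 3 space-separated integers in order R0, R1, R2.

Answer: 2 0 4

Derivation:
Op 1: merge R0<->R1 -> R0=(0,0,0) R1=(0,0,0)
Op 2: merge R0<->R1 -> R0=(0,0,0) R1=(0,0,0)
Op 3: inc R0 by 2 -> R0=(2,0,0) value=2
Op 4: inc R1 by 4 -> R1=(0,4,0) value=4
Op 5: merge R0<->R2 -> R0=(2,0,0) R2=(2,0,0)
Op 6: inc R2 by 4 -> R2=(2,0,4) value=6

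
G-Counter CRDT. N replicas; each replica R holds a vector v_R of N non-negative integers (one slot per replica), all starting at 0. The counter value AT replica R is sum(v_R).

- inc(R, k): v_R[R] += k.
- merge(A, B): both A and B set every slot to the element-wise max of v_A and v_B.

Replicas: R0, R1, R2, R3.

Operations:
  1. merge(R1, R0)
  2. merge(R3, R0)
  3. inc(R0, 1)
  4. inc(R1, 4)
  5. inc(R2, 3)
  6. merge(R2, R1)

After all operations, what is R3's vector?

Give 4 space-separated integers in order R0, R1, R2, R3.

Answer: 0 0 0 0

Derivation:
Op 1: merge R1<->R0 -> R1=(0,0,0,0) R0=(0,0,0,0)
Op 2: merge R3<->R0 -> R3=(0,0,0,0) R0=(0,0,0,0)
Op 3: inc R0 by 1 -> R0=(1,0,0,0) value=1
Op 4: inc R1 by 4 -> R1=(0,4,0,0) value=4
Op 5: inc R2 by 3 -> R2=(0,0,3,0) value=3
Op 6: merge R2<->R1 -> R2=(0,4,3,0) R1=(0,4,3,0)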